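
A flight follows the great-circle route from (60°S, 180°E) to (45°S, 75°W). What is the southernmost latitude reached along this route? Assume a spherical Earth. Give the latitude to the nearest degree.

≈ 66°S

The great circle lies in the plane with unit normal n̂ = (p₁ × p₂)/|p₁ × p₂|.
Here n̂_z ≈ +0.400; the vertex latitude is φ_max = arccos|n̂_z| ≈ 66.4°.
Check via Clairaut: cos φ_max = |cos φ₁| · sin C = cos(60.0°)·sin(126.9°) ≈ 0.400, again giving ≈ 66.4°.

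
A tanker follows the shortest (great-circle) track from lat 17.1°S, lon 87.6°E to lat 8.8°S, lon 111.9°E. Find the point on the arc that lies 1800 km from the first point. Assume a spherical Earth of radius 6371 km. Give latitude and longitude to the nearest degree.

Convert each endpoint to a unit vector on the sphere (x = cos φ cos λ, y = cos φ sin λ, z = sin φ).
The central angle between the endpoints is δ = arccos(p₁·p₂) ≈ 0.437 rad (25.1°). The total great-circle distance is δ·R ≈ 0.437 × 6371 ≈ 2787 km, so the target fraction is f = 1800/2787 ≈ 0.646.
Interpolate at f ≈ 0.646 with slerp weights a = sin((1−f)δ)/sin δ ≈ 0.364, b = sin(fδ)/sin δ ≈ 0.658.
p = a·p₁ + b·p₂ ≈ (-0.228, 0.951, -0.208); φ = arcsin(p_z) ≈ -11.99°, λ = atan2(p_y, p_x) ≈ 103.48°.

≈ lat 12°S, lon 103°E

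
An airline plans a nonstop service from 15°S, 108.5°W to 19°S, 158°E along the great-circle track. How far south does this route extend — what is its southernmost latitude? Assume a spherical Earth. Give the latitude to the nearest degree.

≈ 24°S

The great circle lies in the plane with unit normal n̂ = (p₁ × p₂)/|p₁ × p₂|.
Here n̂_z ≈ -0.912; the vertex latitude is φ_max = arccos|n̂_z| ≈ 24.2°.
Check via Clairaut: cos φ_max = |cos φ₁| · sin C = cos(15.0°)·sin(109.2°) ≈ 0.912, again giving ≈ 24.2°.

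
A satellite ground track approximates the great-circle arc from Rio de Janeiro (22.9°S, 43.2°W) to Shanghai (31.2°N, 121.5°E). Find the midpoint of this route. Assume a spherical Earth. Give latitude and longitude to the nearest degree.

Convert each endpoint to a unit vector on the sphere (x = cos φ cos λ, y = cos φ sin λ, z = sin φ).
The central angle between the endpoints is δ = arccos(p₁·p₂) ≈ 2.864 rad (164.1°).
Interpolate at f = 1/2 with slerp weights a = sin((1−f)δ)/sin δ ≈ 3.608, b = sin(fδ)/sin δ ≈ 3.608.
p = a·p₁ + b·p₂ ≈ (0.810, 0.356, 0.465); φ = arcsin(p_z) ≈ 27.72°, λ = atan2(p_y, p_x) ≈ 23.73°.

≈ (28°N, 24°E)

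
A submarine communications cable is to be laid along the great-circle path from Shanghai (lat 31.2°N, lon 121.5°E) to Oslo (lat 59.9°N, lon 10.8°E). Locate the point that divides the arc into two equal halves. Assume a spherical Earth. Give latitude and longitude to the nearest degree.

≈ lat 59°N, lon 87°E

Convert each endpoint to a unit vector on the sphere (x = cos φ cos λ, y = cos φ sin λ, z = sin φ).
The central angle between the endpoints is δ = arccos(p₁·p₂) ≈ 1.270 rad (72.8°).
Interpolate at f = 1/2 with slerp weights a = sin((1−f)δ)/sin δ ≈ 0.621, b = sin(fδ)/sin δ ≈ 0.621.
p = a·p₁ + b·p₂ ≈ (0.028, 0.511, 0.859); φ = arcsin(p_z) ≈ 59.20°, λ = atan2(p_y, p_x) ≈ 86.82°.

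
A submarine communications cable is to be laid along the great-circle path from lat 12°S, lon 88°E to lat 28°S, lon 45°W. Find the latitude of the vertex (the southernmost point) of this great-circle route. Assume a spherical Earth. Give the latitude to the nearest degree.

≈ 44°S

The great circle lies in the plane with unit normal n̂ = (p₁ × p₂)/|p₁ × p₂|.
Here n̂_z ≈ -0.725; the vertex latitude is φ_max = arccos|n̂_z| ≈ 43.5°.
Check via Clairaut: cos φ_max = |cos φ₁| · sin C = cos(12.0°)·sin(132.1°) ≈ 0.725, again giving ≈ 43.5°.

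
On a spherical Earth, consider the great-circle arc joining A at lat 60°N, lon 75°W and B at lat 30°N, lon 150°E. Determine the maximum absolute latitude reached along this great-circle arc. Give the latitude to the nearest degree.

≈ 72°N

The great circle lies in the plane with unit normal n̂ = (p₁ × p₂)/|p₁ × p₂|.
Here n̂_z ≈ -0.309; the vertex latitude is φ_max = arccos|n̂_z| ≈ 72.0°.
Check via Clairaut: cos φ_max = |cos φ₁| · sin C = cos(60.0°)·sin(38.1°) ≈ 0.309, again giving ≈ 72.0°.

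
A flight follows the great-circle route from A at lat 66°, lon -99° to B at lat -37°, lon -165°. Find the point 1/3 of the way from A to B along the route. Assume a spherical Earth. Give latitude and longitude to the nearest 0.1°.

≈ lat 34.6°, lon -136.1°

From cos δ = sin φ₁ sin φ₂ + cos φ₁ cos φ₂ cos Δλ, the central angle is δ ≈ 2.002 rad (114.7°).
Interpolate at f = 1/3 with slerp weights a = sin((1−f)δ)/sin δ ≈ 1.070, b = sin(fδ)/sin δ ≈ 0.681.
p = a·p₁ + b·p₂ ≈ (-0.593, -0.571, 0.568); φ = arcsin(p_z) ≈ 34.58°, λ = atan2(p_y, p_x) ≈ -136.12°.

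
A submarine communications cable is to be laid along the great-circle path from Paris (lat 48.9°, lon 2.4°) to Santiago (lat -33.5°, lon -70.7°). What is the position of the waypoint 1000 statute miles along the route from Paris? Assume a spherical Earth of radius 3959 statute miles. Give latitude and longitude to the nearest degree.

≈ lat 40°, lon -13°

The haversine formula gives a central angle δ ≈ 1.830 rad (104.9°) between the endpoints. The total great-circle distance is δ·R ≈ 1.830 × 3959 ≈ 7246 mi, so the target fraction is f = 1000/7246 ≈ 0.138.
Interpolate at f ≈ 0.138 with slerp weights a = sin((1−f)δ)/sin δ ≈ 1.035, b = sin(fδ)/sin δ ≈ 0.259.
p = a·p₁ + b·p₂ ≈ (0.751, -0.175, 0.637); φ = arcsin(p_z) ≈ 39.56°, λ = atan2(p_y, p_x) ≈ -13.12°.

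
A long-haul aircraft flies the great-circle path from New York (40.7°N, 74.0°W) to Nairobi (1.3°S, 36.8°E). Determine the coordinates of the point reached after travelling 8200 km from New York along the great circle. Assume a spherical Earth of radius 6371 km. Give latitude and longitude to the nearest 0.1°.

≈ 20.2°N, 11.6°E

The haversine formula gives a central angle δ ≈ 1.859 rad (106.5°) between the endpoints. The total great-circle distance is δ·R ≈ 1.859 × 6371 ≈ 11842 km, so the target fraction is f = 8200/11842 ≈ 0.692.
Interpolate at f ≈ 0.692 with slerp weights a = sin((1−f)δ)/sin δ ≈ 0.564, b = sin(fδ)/sin δ ≈ 1.001.
p = a·p₁ + b·p₂ ≈ (0.919, 0.188, 0.345); φ = arcsin(p_z) ≈ 20.19°, λ = atan2(p_y, p_x) ≈ 11.58°.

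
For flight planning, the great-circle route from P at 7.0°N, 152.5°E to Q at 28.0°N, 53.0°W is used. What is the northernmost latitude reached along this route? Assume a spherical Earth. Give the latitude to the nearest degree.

The great circle lies in the plane with unit normal n̂ = (p₁ × p₂)/|p₁ × p₂|.
Here n̂_z ≈ +0.555; the vertex latitude is φ_max = arccos|n̂_z| ≈ 56.3°.
Check via Clairaut: cos φ_max = |cos φ₁| · sin C = cos(7.0°)·sin(34.0°) ≈ 0.555, again giving ≈ 56.3°.

≈ 56°N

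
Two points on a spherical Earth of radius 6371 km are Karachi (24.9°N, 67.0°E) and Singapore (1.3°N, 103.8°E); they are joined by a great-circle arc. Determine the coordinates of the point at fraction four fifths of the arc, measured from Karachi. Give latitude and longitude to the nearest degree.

≈ 6°N, 97°E

From cos δ = sin φ₁ sin φ₂ + cos φ₁ cos φ₂ cos Δλ, the central angle is δ ≈ 0.744 rad (42.6°).
Interpolate at f = 4/5 with slerp weights a = sin((1−f)δ)/sin δ ≈ 0.219, b = sin(fδ)/sin δ ≈ 0.828.
p = a·p₁ + b·p₂ ≈ (-0.120, 0.987, 0.111); φ = arcsin(p_z) ≈ 6.37°, λ = atan2(p_y, p_x) ≈ 96.93°.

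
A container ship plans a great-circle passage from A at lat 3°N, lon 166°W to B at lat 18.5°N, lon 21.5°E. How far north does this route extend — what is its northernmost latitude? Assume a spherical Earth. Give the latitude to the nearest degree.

The great circle lies in the plane with unit normal n̂ = (p₁ × p₂)/|p₁ × p₂|.
Here n̂_z ≈ -0.320; the vertex latitude is φ_max = arccos|n̂_z| ≈ 71.3°.
Check via Clairaut: cos φ_max = |cos φ₁| · sin C = cos(3.0°)·sin(18.7°) ≈ 0.320, again giving ≈ 71.3°.

≈ 71°N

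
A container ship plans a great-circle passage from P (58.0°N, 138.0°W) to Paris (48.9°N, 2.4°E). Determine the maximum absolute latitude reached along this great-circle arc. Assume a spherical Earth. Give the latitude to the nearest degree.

≈ 76°N

The great circle lies in the plane with unit normal n̂ = (p₁ × p₂)/|p₁ × p₂|.
Here n̂_z ≈ +0.239; the vertex latitude is φ_max = arccos|n̂_z| ≈ 76.2°.
Check via Clairaut: cos φ_max = |cos φ₁| · sin C = cos(58.0°)·sin(26.8°) ≈ 0.239, again giving ≈ 76.2°.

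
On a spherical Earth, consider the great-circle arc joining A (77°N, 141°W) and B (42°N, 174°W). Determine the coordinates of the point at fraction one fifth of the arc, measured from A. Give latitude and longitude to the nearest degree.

≈ (71°N, 156°W)

Convert each endpoint to a unit vector on the sphere (x = cos φ cos λ, y = cos φ sin λ, z = sin φ).
The central angle between the endpoints is δ = arccos(p₁·p₂) ≈ 0.656 rad (37.6°).
Interpolate at f = 1/5 with slerp weights a = sin((1−f)δ)/sin δ ≈ 0.821, b = sin(fδ)/sin δ ≈ 0.215.
p = a·p₁ + b·p₂ ≈ (-0.302, -0.133, 0.944); φ = arcsin(p_z) ≈ 70.73°, λ = atan2(p_y, p_x) ≈ -156.25°.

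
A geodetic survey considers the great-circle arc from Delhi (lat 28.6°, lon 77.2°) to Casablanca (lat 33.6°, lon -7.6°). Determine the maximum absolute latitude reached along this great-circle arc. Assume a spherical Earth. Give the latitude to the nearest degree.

≈ 39°

The great circle lies in the plane with unit normal n̂ = (p₁ × p₂)/|p₁ × p₂|.
Here n̂_z ≈ -0.772; the vertex latitude is φ_max = arccos|n̂_z| ≈ 39.5°.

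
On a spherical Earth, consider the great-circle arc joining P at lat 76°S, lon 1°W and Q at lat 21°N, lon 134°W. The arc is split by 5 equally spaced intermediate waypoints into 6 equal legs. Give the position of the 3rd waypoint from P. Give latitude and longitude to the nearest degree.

≈ lat 38°S, lon 121°W

Convert each endpoint to a unit vector on the sphere (x = cos φ cos λ, y = cos φ sin λ, z = sin φ).
The central angle between the endpoints is δ = arccos(p₁·p₂) ≈ 2.096 rad (120.1°).
Interpolate at f = 3/6 with slerp weights a = sin((1−f)δ)/sin δ ≈ 1.002, b = sin(fδ)/sin δ ≈ 1.002.
p = a·p₁ + b·p₂ ≈ (-0.407, -0.677, -0.613); φ = arcsin(p_z) ≈ -37.81°, λ = atan2(p_y, p_x) ≈ -121.04°.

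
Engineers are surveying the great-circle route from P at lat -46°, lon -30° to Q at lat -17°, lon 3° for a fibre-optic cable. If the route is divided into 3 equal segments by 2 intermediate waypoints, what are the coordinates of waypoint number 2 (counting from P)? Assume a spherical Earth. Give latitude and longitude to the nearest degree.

Write both endpoints as unit vectors p₁, p₂ with components (cos φ cos λ, cos φ sin λ, sin φ).
The central angle between the endpoints is δ = arccos(p₁·p₂) ≈ 0.696 rad (39.9°).
Interpolate at f = 2/3 with slerp weights a = sin((1−f)δ)/sin δ ≈ 0.359, b = sin(fδ)/sin δ ≈ 0.698.
p = a·p₁ + b·p₂ ≈ (0.882, -0.090, -0.462); φ = arcsin(p_z) ≈ -27.52°, λ = atan2(p_y, p_x) ≈ -5.80°.

≈ lat -28°, lon -6°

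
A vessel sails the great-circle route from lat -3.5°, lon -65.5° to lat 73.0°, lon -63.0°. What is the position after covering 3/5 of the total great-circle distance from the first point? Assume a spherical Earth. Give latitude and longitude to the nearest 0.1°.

≈ lat 42.4°, lon -64.8°

From cos δ = sin φ₁ sin φ₂ + cos φ₁ cos φ₂ cos Δλ, the central angle is δ ≈ 1.335 rad (76.5°).
Interpolate at f = 3/5 with slerp weights a = sin((1−f)δ)/sin δ ≈ 0.524, b = sin(fδ)/sin δ ≈ 0.739.
p = a·p₁ + b·p₂ ≈ (0.315, -0.668, 0.674); φ = arcsin(p_z) ≈ 42.41°, λ = atan2(p_y, p_x) ≈ -64.77°.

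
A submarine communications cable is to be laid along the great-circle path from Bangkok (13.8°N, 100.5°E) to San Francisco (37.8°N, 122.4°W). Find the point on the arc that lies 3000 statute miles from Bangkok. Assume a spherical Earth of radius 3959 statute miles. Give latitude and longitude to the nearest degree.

≈ (45°N, 136°E)

The haversine formula gives a central angle δ ≈ 2.000 rad (114.6°) between the endpoints. The total great-circle distance is δ·R ≈ 2.000 × 3959 ≈ 7917 mi, so the target fraction is f = 3000/7917 ≈ 0.379.
Interpolate at f ≈ 0.379 with slerp weights a = sin((1−f)δ)/sin δ ≈ 1.041, b = sin(fδ)/sin δ ≈ 0.756.
p = a·p₁ + b·p₂ ≈ (-0.504, 0.490, 0.711); φ = arcsin(p_z) ≈ 45.35°, λ = atan2(p_y, p_x) ≈ 135.84°.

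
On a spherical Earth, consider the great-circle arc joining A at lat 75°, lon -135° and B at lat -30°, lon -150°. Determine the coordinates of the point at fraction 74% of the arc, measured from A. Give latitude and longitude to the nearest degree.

The haversine formula gives a central angle δ ≈ 1.841 rad (105.5°) between the endpoints.
Interpolate at f = 0.74 with slerp weights a = sin((1−f)δ)/sin δ ≈ 0.478, b = sin(fδ)/sin δ ≈ 1.015.
p = a·p₁ + b·p₂ ≈ (-0.849, -0.527, -0.046); φ = arcsin(p_z) ≈ -2.64°, λ = atan2(p_y, p_x) ≈ -148.16°.

≈ lat -3°, lon -148°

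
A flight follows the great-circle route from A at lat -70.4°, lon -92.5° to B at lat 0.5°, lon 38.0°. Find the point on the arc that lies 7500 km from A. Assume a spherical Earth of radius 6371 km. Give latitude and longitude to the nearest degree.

Convert each endpoint to a unit vector on the sphere (x = cos φ cos λ, y = cos φ sin λ, z = sin φ).
The central angle between the endpoints is δ = arccos(p₁·p₂) ≈ 1.799 rad (103.1°). The total great-circle distance is δ·R ≈ 1.799 × 6371 ≈ 11460 km, so the target fraction is f = 7500/11460 ≈ 0.654.
Interpolate at f ≈ 0.654 with slerp weights a = sin((1−f)δ)/sin δ ≈ 0.598, b = sin(fδ)/sin δ ≈ 0.948.
p = a·p₁ + b·p₂ ≈ (0.738, 0.383, -0.555); φ = arcsin(p_z) ≈ -33.71°, λ = atan2(p_y, p_x) ≈ 27.44°.

≈ lat -34°, lon 27°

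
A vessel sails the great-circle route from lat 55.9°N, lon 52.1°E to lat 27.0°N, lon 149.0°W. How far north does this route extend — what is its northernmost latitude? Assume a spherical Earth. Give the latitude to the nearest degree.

The great circle lies in the plane with unit normal n̂ = (p₁ × p₂)/|p₁ × p₂|.
Here n̂_z ≈ +0.181; the vertex latitude is φ_max = arccos|n̂_z| ≈ 79.6°.

≈ 80°N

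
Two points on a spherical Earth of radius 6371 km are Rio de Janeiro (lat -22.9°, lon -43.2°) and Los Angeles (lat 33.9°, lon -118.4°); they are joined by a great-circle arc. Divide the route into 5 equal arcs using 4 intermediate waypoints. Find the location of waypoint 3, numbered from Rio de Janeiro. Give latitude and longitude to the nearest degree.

≈ lat 13°, lon -85°

Write both endpoints as unit vectors p₁, p₂ with components (cos φ cos λ, cos φ sin λ, sin φ).
The central angle between the endpoints is δ = arccos(p₁·p₂) ≈ 1.593 rad (91.2°).
Interpolate at f = 3/5 with slerp weights a = sin((1−f)δ)/sin δ ≈ 0.595, b = sin(fδ)/sin δ ≈ 0.817.
p = a·p₁ + b·p₂ ≈ (0.077, -0.972, 0.224); φ = arcsin(p_z) ≈ 12.95°, λ = atan2(p_y, p_x) ≈ -85.47°.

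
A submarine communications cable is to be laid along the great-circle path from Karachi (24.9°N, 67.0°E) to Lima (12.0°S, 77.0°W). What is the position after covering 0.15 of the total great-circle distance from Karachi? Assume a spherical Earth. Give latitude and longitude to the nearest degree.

The haversine formula gives a central angle δ ≈ 2.507 rad (143.6°) between the endpoints.
Interpolate at f = 0.15 with slerp weights a = sin((1−f)δ)/sin δ ≈ 1.429, b = sin(fδ)/sin δ ≈ 0.619.
p = a·p₁ + b·p₂ ≈ (0.643, 0.603, 0.473); φ = arcsin(p_z) ≈ 28.22°, λ = atan2(p_y, p_x) ≈ 43.16°.

≈ 28°N, 43°E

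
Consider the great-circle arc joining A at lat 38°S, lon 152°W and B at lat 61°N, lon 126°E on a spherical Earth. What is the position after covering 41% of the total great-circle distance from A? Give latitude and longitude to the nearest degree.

Write both endpoints as unit vectors p₁, p₂ with components (cos φ cos λ, cos φ sin λ, sin φ).
The central angle between the endpoints is δ = arccos(p₁·p₂) ≈ 2.078 rad (119.0°).
Interpolate at f = 0.41 with slerp weights a = sin((1−f)δ)/sin δ ≈ 1.076, b = sin(fδ)/sin δ ≈ 0.861.
p = a·p₁ + b·p₂ ≈ (-0.994, -0.061, 0.090); φ = arcsin(p_z) ≈ 5.17°, λ = atan2(p_y, p_x) ≈ -176.51°.

≈ lat 5°N, lon 177°W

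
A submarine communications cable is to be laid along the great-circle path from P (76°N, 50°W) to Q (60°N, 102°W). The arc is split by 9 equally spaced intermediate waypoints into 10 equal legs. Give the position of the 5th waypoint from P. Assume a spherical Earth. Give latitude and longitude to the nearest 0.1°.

Convert each endpoint to a unit vector on the sphere (x = cos φ cos λ, y = cos φ sin λ, z = sin φ).
The central angle between the endpoints is δ = arccos(p₁·p₂) ≈ 0.416 rad (23.8°).
Interpolate at f = 5/10 with slerp weights a = sin((1−f)δ)/sin δ ≈ 0.511, b = sin(fδ)/sin δ ≈ 0.511.
p = a·p₁ + b·p₂ ≈ (0.026, -0.345, 0.938); φ = arcsin(p_z) ≈ 69.78°, λ = atan2(p_y, p_x) ≈ -85.63°.

≈ (69.8°N, 85.6°W)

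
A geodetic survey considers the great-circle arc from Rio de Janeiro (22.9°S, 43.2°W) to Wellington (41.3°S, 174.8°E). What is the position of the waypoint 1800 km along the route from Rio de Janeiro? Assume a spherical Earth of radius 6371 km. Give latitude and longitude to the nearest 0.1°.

The haversine formula gives a central angle δ ≈ 1.863 rad (106.8°) between the endpoints. The total great-circle distance is δ·R ≈ 1.863 × 6371 ≈ 11872 km, so the target fraction is f = 1800/11872 ≈ 0.152.
Interpolate at f ≈ 0.152 with slerp weights a = sin((1−f)δ)/sin δ ≈ 1.044, b = sin(fδ)/sin δ ≈ 0.291.
p = a·p₁ + b·p₂ ≈ (0.483, -0.639, -0.599); φ = arcsin(p_z) ≈ -36.77°, λ = atan2(p_y, p_x) ≈ -52.88°.

≈ 36.8°S, 52.9°W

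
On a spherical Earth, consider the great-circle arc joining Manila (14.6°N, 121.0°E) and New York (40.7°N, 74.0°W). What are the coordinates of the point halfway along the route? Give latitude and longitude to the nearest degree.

Write both endpoints as unit vectors p₁, p₂ with components (cos φ cos λ, cos φ sin λ, sin φ).
The central angle between the endpoints is δ = arccos(p₁·p₂) ≈ 2.146 rad (123.0°).
Interpolate at f = 1/2 with slerp weights a = sin((1−f)δ)/sin δ ≈ 1.047, b = sin(fδ)/sin δ ≈ 1.047.
p = a·p₁ + b·p₂ ≈ (-0.303, 0.106, 0.947); φ = arcsin(p_z) ≈ 71.28°, λ = atan2(p_y, p_x) ≈ 160.81°.

≈ 71°N, 161°E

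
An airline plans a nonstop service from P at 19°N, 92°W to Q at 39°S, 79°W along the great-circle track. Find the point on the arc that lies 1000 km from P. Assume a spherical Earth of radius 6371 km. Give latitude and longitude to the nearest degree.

The haversine formula gives a central angle δ ≈ 1.034 rad (59.3°) between the endpoints. The total great-circle distance is δ·R ≈ 1.034 × 6371 ≈ 6590 km, so the target fraction is f = 1000/6590 ≈ 0.152.
Interpolate at f ≈ 0.152 with slerp weights a = sin((1−f)δ)/sin δ ≈ 0.895, b = sin(fδ)/sin δ ≈ 0.182.
p = a·p₁ + b·p₂ ≈ (-0.003, -0.984, 0.177); φ = arcsin(p_z) ≈ 10.19°, λ = atan2(p_y, p_x) ≈ -90.15°.

≈ 10°N, 90°W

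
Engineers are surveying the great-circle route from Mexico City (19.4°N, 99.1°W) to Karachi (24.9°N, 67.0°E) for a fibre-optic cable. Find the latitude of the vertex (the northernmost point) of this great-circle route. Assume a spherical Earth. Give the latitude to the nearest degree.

≈ 73°N

The great circle lies in the plane with unit normal n̂ = (p₁ × p₂)/|p₁ × p₂|.
Here n̂_z ≈ +0.284; the vertex latitude is φ_max = arccos|n̂_z| ≈ 73.5°.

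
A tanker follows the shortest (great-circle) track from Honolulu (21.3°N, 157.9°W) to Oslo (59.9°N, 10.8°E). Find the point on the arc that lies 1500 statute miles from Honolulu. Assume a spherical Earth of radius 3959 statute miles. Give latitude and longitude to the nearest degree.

The haversine formula gives a central angle δ ≈ 1.715 rad (98.3°) between the endpoints. The total great-circle distance is δ·R ≈ 1.715 × 3959 ≈ 6791 mi, so the target fraction is f = 1500/6791 ≈ 0.221.
Interpolate at f ≈ 0.221 with slerp weights a = sin((1−f)δ)/sin δ ≈ 0.983, b = sin(fδ)/sin δ ≈ 0.374.
p = a·p₁ + b·p₂ ≈ (-0.664, -0.309, 0.680); φ = arcsin(p_z) ≈ 42.88°, λ = atan2(p_y, p_x) ≈ -155.03°.

≈ 43°N, 155°W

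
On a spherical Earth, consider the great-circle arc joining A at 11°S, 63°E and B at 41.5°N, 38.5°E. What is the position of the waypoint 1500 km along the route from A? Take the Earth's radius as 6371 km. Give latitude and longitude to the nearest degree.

≈ 2°N, 58°E

Convert each endpoint to a unit vector on the sphere (x = cos φ cos λ, y = cos φ sin λ, z = sin φ).
The central angle between the endpoints is δ = arccos(p₁·p₂) ≈ 0.997 rad (57.1°). The total great-circle distance is δ·R ≈ 0.997 × 6371 ≈ 6354 km, so the target fraction is f = 1500/6354 ≈ 0.236.
Interpolate at f ≈ 0.236 with slerp weights a = sin((1−f)δ)/sin δ ≈ 0.822, b = sin(fδ)/sin δ ≈ 0.278.
p = a·p₁ + b·p₂ ≈ (0.529, 0.848, 0.027); φ = arcsin(p_z) ≈ 1.56°, λ = atan2(p_y, p_x) ≈ 58.05°.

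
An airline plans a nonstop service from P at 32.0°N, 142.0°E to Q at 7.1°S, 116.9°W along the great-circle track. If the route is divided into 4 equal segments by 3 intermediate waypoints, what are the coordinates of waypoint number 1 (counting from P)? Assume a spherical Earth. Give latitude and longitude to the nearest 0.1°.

≈ 28.4°N, 171.6°E

Convert each endpoint to a unit vector on the sphere (x = cos φ cos λ, y = cos φ sin λ, z = sin φ).
The central angle between the endpoints is δ = arccos(p₁·p₂) ≈ 1.800 rad (103.2°).
Interpolate at f = 1/4 with slerp weights a = sin((1−f)δ)/sin δ ≈ 1.002, b = sin(fδ)/sin δ ≈ 0.447.
p = a·p₁ + b·p₂ ≈ (-0.870, 0.128, 0.476); φ = arcsin(p_z) ≈ 28.41°, λ = atan2(p_y, p_x) ≈ 171.64°.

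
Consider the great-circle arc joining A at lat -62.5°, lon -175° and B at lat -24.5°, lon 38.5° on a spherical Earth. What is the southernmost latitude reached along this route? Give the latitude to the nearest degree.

≈ -77°

The great circle lies in the plane with unit normal n̂ = (p₁ × p₂)/|p₁ × p₂|.
Here n̂_z ≈ -0.232; the vertex latitude is φ_max = arccos|n̂_z| ≈ 76.6°.
Check via Clairaut: cos φ_max = |cos φ₁| · sin C = cos(62.5°)·sin(149.8°) ≈ 0.232, again giving ≈ 76.6°.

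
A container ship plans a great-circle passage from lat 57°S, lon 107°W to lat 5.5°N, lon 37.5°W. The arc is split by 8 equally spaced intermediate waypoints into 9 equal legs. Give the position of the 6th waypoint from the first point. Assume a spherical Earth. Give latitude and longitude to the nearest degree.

≈ lat 18°S, lon 52°W

Write both endpoints as unit vectors p₁, p₂ with components (cos φ cos λ, cos φ sin λ, sin φ).
The central angle between the endpoints is δ = arccos(p₁·p₂) ≈ 1.461 rad (83.7°).
Interpolate at f = 6/9 with slerp weights a = sin((1−f)δ)/sin δ ≈ 0.471, b = sin(fδ)/sin δ ≈ 0.832.
p = a·p₁ + b·p₂ ≈ (0.582, -0.749, -0.315); φ = arcsin(p_z) ≈ -18.37°, λ = atan2(p_y, p_x) ≈ -52.16°.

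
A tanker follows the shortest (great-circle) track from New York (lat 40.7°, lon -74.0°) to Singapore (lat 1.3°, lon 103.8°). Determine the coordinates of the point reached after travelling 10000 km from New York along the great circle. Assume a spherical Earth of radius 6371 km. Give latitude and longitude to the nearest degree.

≈ lat 49°, lon 101°

From cos δ = sin φ₁ sin φ₂ + cos φ₁ cos φ₂ cos Δλ, the central angle is δ ≈ 2.408 rad (138.0°). The total great-circle distance is δ·R ≈ 2.408 × 6371 ≈ 15340 km, so the target fraction is f = 10000/15340 ≈ 0.652.
Interpolate at f ≈ 0.652 with slerp weights a = sin((1−f)δ)/sin δ ≈ 1.110, b = sin(fδ)/sin δ ≈ 1.493.
p = a·p₁ + b·p₂ ≈ (-0.124, 0.641, 0.758); φ = arcsin(p_z) ≈ 49.26°, λ = atan2(p_y, p_x) ≈ 100.96°.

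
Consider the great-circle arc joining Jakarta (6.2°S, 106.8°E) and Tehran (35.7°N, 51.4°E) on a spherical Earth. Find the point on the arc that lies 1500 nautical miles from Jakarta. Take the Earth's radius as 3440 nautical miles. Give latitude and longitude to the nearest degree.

≈ (11°N, 89°E)

Convert each endpoint to a unit vector on the sphere (x = cos φ cos λ, y = cos φ sin λ, z = sin φ).
The central angle between the endpoints is δ = arccos(p₁·p₂) ≈ 1.164 rad (66.7°). The total great-circle distance is δ·R ≈ 1.164 × 3440 ≈ 4005 nmi, so the target fraction is f = 1500/4005 ≈ 0.375.
Interpolate at f ≈ 0.375 with slerp weights a = sin((1−f)δ)/sin δ ≈ 0.725, b = sin(fδ)/sin δ ≈ 0.460.
p = a·p₁ + b·p₂ ≈ (0.025, 0.981, 0.190); φ = arcsin(p_z) ≈ 10.96°, λ = atan2(p_y, p_x) ≈ 88.55°.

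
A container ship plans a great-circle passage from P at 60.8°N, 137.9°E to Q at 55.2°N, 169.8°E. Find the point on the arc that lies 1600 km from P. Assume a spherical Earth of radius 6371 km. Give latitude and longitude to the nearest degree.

Convert each endpoint to a unit vector on the sphere (x = cos φ cos λ, y = cos φ sin λ, z = sin φ).
The central angle between the endpoints is δ = arccos(p₁·p₂) ≈ 0.307 rad (17.6°). The total great-circle distance is δ·R ≈ 0.307 × 6371 ≈ 1957 km, so the target fraction is f = 1600/1957 ≈ 0.817.
Interpolate at f ≈ 0.817 with slerp weights a = sin((1−f)δ)/sin δ ≈ 0.185, b = sin(fδ)/sin δ ≈ 0.822.
p = a·p₁ + b·p₂ ≈ (-0.529, 0.144, 0.837); φ = arcsin(p_z) ≈ 56.78°, λ = atan2(p_y, p_x) ≈ 164.80°.

≈ 57°N, 165°E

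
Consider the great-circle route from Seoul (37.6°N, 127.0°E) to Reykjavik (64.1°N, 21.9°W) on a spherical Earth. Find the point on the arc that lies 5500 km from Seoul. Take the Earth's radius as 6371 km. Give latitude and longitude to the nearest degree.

Convert each endpoint to a unit vector on the sphere (x = cos φ cos λ, y = cos φ sin λ, z = sin φ).
The central angle between the endpoints is δ = arccos(p₁·p₂) ≈ 1.316 rad (75.4°). The total great-circle distance is δ·R ≈ 1.316 × 6371 ≈ 8381 km, so the target fraction is f = 5500/8381 ≈ 0.656.
Interpolate at f ≈ 0.656 with slerp weights a = sin((1−f)δ)/sin δ ≈ 0.452, b = sin(fδ)/sin δ ≈ 0.785.
p = a·p₁ + b·p₂ ≈ (0.103, 0.158, 0.982); φ = arcsin(p_z) ≈ 79.14°, λ = atan2(p_y, p_x) ≈ 56.86°.

≈ (79°N, 57°E)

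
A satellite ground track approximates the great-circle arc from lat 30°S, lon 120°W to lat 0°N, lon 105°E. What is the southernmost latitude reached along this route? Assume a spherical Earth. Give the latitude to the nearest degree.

The great circle lies in the plane with unit normal n̂ = (p₁ × p₂)/|p₁ × p₂|.
Here n̂_z ≈ -0.775; the vertex latitude is φ_max = arccos|n̂_z| ≈ 39.2°.
Check via Clairaut: cos φ_max = |cos φ₁| · sin C = cos(30.0°)·sin(116.6°) ≈ 0.775, again giving ≈ 39.2°.

≈ 39°S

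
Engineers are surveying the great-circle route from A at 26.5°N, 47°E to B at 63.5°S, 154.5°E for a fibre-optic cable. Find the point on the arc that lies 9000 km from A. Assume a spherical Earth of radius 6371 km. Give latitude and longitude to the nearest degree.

Convert each endpoint to a unit vector on the sphere (x = cos φ cos λ, y = cos φ sin λ, z = sin φ).
The central angle between the endpoints is δ = arccos(p₁·p₂) ≈ 2.117 rad (121.3°). The total great-circle distance is δ·R ≈ 2.117 × 6371 ≈ 13487 km, so the target fraction is f = 9000/13487 ≈ 0.667.
Interpolate at f ≈ 0.667 with slerp weights a = sin((1−f)δ)/sin δ ≈ 0.758, b = sin(fδ)/sin δ ≈ 1.156.
p = a·p₁ + b·p₂ ≈ (-0.003, 0.718, -0.696); φ = arcsin(p_z) ≈ -44.12°, λ = atan2(p_y, p_x) ≈ 90.23°.

≈ 44°S, 90°E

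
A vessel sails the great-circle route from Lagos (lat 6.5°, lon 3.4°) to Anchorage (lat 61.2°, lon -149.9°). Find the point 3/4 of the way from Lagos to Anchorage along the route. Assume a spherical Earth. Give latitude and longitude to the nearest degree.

Write both endpoints as unit vectors p₁, p₂ with components (cos φ cos λ, cos φ sin λ, sin φ).
The central angle between the endpoints is δ = arccos(p₁·p₂) ≈ 1.905 rad (109.2°).
Interpolate at f = 3/4 with slerp weights a = sin((1−f)δ)/sin δ ≈ 0.485, b = sin(fδ)/sin δ ≈ 1.048.
p = a·p₁ + b·p₂ ≈ (0.045, -0.225, 0.973); φ = arcsin(p_z) ≈ 76.76°, λ = atan2(p_y, p_x) ≈ -78.75°.

≈ lat 77°, lon -79°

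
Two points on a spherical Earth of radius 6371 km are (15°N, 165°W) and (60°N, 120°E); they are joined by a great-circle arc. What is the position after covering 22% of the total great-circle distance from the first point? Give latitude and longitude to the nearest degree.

Write both endpoints as unit vectors p₁, p₂ with components (cos φ cos λ, cos φ sin λ, sin φ).
The central angle between the endpoints is δ = arccos(p₁·p₂) ≈ 1.214 rad (69.6°).
Interpolate at f = 0.22 with slerp weights a = sin((1−f)δ)/sin δ ≈ 0.866, b = sin(fδ)/sin δ ≈ 0.282.
p = a·p₁ + b·p₂ ≈ (-0.879, -0.095, 0.468); φ = arcsin(p_z) ≈ 27.91°, λ = atan2(p_y, p_x) ≈ -173.86°.

≈ (28°N, 174°W)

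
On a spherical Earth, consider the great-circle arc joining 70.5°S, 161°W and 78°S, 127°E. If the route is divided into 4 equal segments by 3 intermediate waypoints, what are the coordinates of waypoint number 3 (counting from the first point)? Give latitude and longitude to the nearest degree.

Write both endpoints as unit vectors p₁, p₂ with components (cos φ cos λ, cos φ sin λ, sin φ).
The central angle between the endpoints is δ = arccos(p₁·p₂) ≈ 0.338 rad (19.4°).
Interpolate at f = 3/4 with slerp weights a = sin((1−f)δ)/sin δ ≈ 0.255, b = sin(fδ)/sin δ ≈ 0.756.
p = a·p₁ + b·p₂ ≈ (-0.175, 0.098, -0.980); φ = arcsin(p_z) ≈ -78.43°, λ = atan2(p_y, p_x) ≈ 150.77°.

≈ 78°S, 151°E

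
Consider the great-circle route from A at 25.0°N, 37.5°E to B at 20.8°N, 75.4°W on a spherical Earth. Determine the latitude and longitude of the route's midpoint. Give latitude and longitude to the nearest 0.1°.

≈ 37.4°N, 20.3°W

Write both endpoints as unit vectors p₁, p₂ with components (cos φ cos λ, cos φ sin λ, sin φ).
The central angle between the endpoints is δ = arccos(p₁·p₂) ≈ 1.751 rad (100.3°).
Interpolate at f = 1/2 with slerp weights a = sin((1−f)δ)/sin δ ≈ 0.781, b = sin(fδ)/sin δ ≈ 0.781.
p = a·p₁ + b·p₂ ≈ (0.745, -0.276, 0.607); φ = arcsin(p_z) ≈ 37.38°, λ = atan2(p_y, p_x) ≈ -20.29°.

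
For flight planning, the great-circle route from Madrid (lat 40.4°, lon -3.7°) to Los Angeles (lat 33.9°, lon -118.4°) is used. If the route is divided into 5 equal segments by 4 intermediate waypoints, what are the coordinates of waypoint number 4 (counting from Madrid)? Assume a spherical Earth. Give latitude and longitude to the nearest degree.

Convert each endpoint to a unit vector on the sphere (x = cos φ cos λ, y = cos φ sin λ, z = sin φ).
The central angle between the endpoints is δ = arccos(p₁·p₂) ≈ 1.473 rad (84.4°).
Interpolate at f = 4/5 with slerp weights a = sin((1−f)δ)/sin δ ≈ 0.292, b = sin(fδ)/sin δ ≈ 0.928.
p = a·p₁ + b·p₂ ≈ (-0.145, -0.692, 0.707); φ = arcsin(p_z) ≈ 44.99°, λ = atan2(p_y, p_x) ≈ -101.81°.

≈ lat 45°, lon -102°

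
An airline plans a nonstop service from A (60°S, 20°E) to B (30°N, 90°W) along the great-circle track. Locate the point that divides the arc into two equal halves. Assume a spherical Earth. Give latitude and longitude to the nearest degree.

≈ (24°S, 56°W)

Write both endpoints as unit vectors p₁, p₂ with components (cos φ cos λ, cos φ sin λ, sin φ).
The central angle between the endpoints is δ = arccos(p₁·p₂) ≈ 2.191 rad (125.5°).
Interpolate at f = 1/2 with slerp weights a = sin((1−f)δ)/sin δ ≈ 1.093, b = sin(fδ)/sin δ ≈ 1.093.
p = a·p₁ + b·p₂ ≈ (0.513, -0.759, -0.400); φ = arcsin(p_z) ≈ -23.57°, λ = atan2(p_y, p_x) ≈ -55.94°.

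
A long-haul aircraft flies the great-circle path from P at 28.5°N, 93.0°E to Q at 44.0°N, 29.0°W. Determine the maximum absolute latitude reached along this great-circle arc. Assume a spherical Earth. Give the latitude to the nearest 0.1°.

≈ 57.6°N

The great circle lies in the plane with unit normal n̂ = (p₁ × p₂)/|p₁ × p₂|.
Here n̂_z ≈ -0.536; the vertex latitude is φ_max = arccos|n̂_z| ≈ 57.6°.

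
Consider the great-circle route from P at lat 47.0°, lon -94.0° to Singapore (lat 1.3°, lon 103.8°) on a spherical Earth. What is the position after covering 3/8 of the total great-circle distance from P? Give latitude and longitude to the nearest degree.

≈ lat 73°, lon 166°

Write both endpoints as unit vectors p₁, p₂ with components (cos φ cos λ, cos φ sin λ, sin φ).
The central angle between the endpoints is δ = arccos(p₁·p₂) ≈ 2.256 rad (129.2°).
Interpolate at f = 3/8 with slerp weights a = sin((1−f)δ)/sin δ ≈ 1.274, b = sin(fδ)/sin δ ≈ 0.967.
p = a·p₁ + b·p₂ ≈ (-0.291, 0.071, 0.954); φ = arcsin(p_z) ≈ 72.56°, λ = atan2(p_y, p_x) ≈ 166.24°.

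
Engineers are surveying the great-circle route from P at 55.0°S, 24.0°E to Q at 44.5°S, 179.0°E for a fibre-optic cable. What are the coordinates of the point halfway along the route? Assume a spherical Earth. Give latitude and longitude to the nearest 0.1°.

Write both endpoints as unit vectors p₁, p₂ with components (cos φ cos λ, cos φ sin λ, sin φ).
The central angle between the endpoints is δ = arccos(p₁·p₂) ≈ 1.366 rad (78.3°).
Interpolate at f = 1/2 with slerp weights a = sin((1−f)δ)/sin δ ≈ 0.645, b = sin(fδ)/sin δ ≈ 0.645.
p = a·p₁ + b·p₂ ≈ (-0.122, 0.158, -0.980); φ = arcsin(p_z) ≈ -78.47°, λ = atan2(p_y, p_x) ≈ 127.59°.

≈ 78.5°S, 127.6°E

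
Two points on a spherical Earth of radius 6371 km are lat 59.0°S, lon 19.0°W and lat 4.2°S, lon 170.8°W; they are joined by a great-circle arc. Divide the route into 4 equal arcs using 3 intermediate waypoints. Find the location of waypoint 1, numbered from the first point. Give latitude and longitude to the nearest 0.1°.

Convert each endpoint to a unit vector on the sphere (x = cos φ cos λ, y = cos φ sin λ, z = sin φ).
The central angle between the endpoints is δ = arccos(p₁·p₂) ≈ 1.971 rad (112.9°).
Interpolate at f = 1/4 with slerp weights a = sin((1−f)δ)/sin δ ≈ 1.081, b = sin(fδ)/sin δ ≈ 0.514.
p = a·p₁ + b·p₂ ≈ (0.021, -0.263, -0.965); φ = arcsin(p_z) ≈ -74.69°, λ = atan2(p_y, p_x) ≈ -85.49°.

≈ lat 74.7°S, lon 85.5°W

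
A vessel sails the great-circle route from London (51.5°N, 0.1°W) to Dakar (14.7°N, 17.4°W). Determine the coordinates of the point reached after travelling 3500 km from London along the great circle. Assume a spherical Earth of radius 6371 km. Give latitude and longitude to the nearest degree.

Convert each endpoint to a unit vector on the sphere (x = cos φ cos λ, y = cos φ sin λ, z = sin φ).
The central angle between the endpoints is δ = arccos(p₁·p₂) ≈ 0.686 rad (39.3°). The total great-circle distance is δ·R ≈ 0.686 × 6371 ≈ 4373 km, so the target fraction is f = 3500/4373 ≈ 0.800.
Interpolate at f ≈ 0.800 with slerp weights a = sin((1−f)δ)/sin δ ≈ 0.216, b = sin(fδ)/sin δ ≈ 0.824.
p = a·p₁ + b·p₂ ≈ (0.895, -0.239, 0.378); φ = arcsin(p_z) ≈ 22.20°, λ = atan2(p_y, p_x) ≈ -14.93°.

≈ 22°N, 15°W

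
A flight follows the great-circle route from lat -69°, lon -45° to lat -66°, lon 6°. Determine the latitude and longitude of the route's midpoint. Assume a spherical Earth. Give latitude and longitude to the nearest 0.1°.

≈ lat -69.5°, lon -17.8°

Convert each endpoint to a unit vector on the sphere (x = cos φ cos λ, y = cos φ sin λ, z = sin φ).
The central angle between the endpoints is δ = arccos(p₁·p₂) ≈ 0.334 rad (19.2°).
Interpolate at f = 1/2 with slerp weights a = sin((1−f)δ)/sin δ ≈ 0.507, b = sin(fδ)/sin δ ≈ 0.507.
p = a·p₁ + b·p₂ ≈ (0.334, -0.107, -0.937); φ = arcsin(p_z) ≈ -69.49°, λ = atan2(p_y, p_x) ≈ -17.77°.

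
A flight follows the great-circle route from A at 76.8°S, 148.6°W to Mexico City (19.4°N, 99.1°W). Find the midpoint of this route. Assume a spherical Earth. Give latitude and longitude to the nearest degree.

≈ 30°S, 108°W

Convert each endpoint to a unit vector on the sphere (x = cos φ cos λ, y = cos φ sin λ, z = sin φ).
The central angle between the endpoints is δ = arccos(p₁·p₂) ≈ 1.755 rad (100.6°).
Interpolate at f = 1/2 with slerp weights a = sin((1−f)δ)/sin δ ≈ 0.783, b = sin(fδ)/sin δ ≈ 0.783.
p = a·p₁ + b·p₂ ≈ (-0.269, -0.822, -0.502); φ = arcsin(p_z) ≈ -30.13°, λ = atan2(p_y, p_x) ≈ -108.14°.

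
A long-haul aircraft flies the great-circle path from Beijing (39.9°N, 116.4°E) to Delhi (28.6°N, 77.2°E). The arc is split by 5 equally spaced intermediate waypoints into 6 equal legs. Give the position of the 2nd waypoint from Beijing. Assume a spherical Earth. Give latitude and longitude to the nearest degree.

≈ (38°N, 102°E)

Convert each endpoint to a unit vector on the sphere (x = cos φ cos λ, y = cos φ sin λ, z = sin φ).
The central angle between the endpoints is δ = arccos(p₁·p₂) ≈ 0.593 rad (34.0°).
Interpolate at f = 2/6 with slerp weights a = sin((1−f)δ)/sin δ ≈ 0.689, b = sin(fδ)/sin δ ≈ 0.351.
p = a·p₁ + b·p₂ ≈ (-0.167, 0.774, 0.610); φ = arcsin(p_z) ≈ 37.61°, λ = atan2(p_y, p_x) ≈ 102.15°.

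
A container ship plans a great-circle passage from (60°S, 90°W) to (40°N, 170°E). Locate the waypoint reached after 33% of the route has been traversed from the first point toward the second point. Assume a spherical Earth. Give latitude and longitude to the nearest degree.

≈ (33°S, 141°W)

Write both endpoints as unit vectors p₁, p₂ with components (cos φ cos λ, cos φ sin λ, sin φ).
The central angle between the endpoints is δ = arccos(p₁·p₂) ≈ 2.244 rad (128.5°).
Interpolate at f = 0.33 with slerp weights a = sin((1−f)δ)/sin δ ≈ 1.276, b = sin(fδ)/sin δ ≈ 0.863.
p = a·p₁ + b·p₂ ≈ (-0.651, -0.523, -0.550); φ = arcsin(p_z) ≈ -33.39°, λ = atan2(p_y, p_x) ≈ -141.20°.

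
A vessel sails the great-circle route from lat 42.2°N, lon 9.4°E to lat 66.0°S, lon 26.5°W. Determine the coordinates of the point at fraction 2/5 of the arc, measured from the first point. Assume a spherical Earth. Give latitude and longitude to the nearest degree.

≈ lat 1°S, lon 1°W

The haversine formula gives a central angle δ ≈ 1.949 rad (111.7°) between the endpoints.
Interpolate at f = 2/5 with slerp weights a = sin((1−f)δ)/sin δ ≈ 0.991, b = sin(fδ)/sin δ ≈ 0.757.
p = a·p₁ + b·p₂ ≈ (1.000, -0.017, -0.026); φ = arcsin(p_z) ≈ -1.48°, λ = atan2(p_y, p_x) ≈ -1.00°.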